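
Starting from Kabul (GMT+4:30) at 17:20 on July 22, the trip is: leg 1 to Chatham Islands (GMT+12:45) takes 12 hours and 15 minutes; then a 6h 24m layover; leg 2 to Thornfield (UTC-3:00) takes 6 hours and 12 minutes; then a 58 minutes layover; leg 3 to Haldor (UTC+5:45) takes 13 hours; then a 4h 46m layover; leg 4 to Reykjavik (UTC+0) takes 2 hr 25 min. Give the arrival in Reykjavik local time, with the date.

Convert departure to UTC: 17:20 − 4:30 = 12:50 UTC on Jul 22.
Add 12 hours 15 minutes leg 1 → 01:05 UTC (Jul 23).
Add 6 hours 24 minutes layover in Chatham Islands → 07:29 UTC.
Add 6 hours 12 minutes leg 2 → 13:41 UTC.
Add 58 minutes layover in Thornfield → 14:39 UTC.
Add 13 hours leg 3 → 03:39 UTC (Jul 24).
Add 4 hours 46 minutes layover in Haldor → 08:25 UTC.
Add 2 hours 25 minutes leg 4 → 10:50 UTC.
Reykjavik is UTC+0, so local arrival is the same: 10:50 on Jul 24.

10:50 on July 24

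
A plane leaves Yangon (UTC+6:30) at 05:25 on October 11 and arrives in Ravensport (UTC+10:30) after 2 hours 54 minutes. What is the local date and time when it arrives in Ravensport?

Convert departure to UTC: 05:25 − 6:30 = 22:55 UTC on Oct 10.
Add 2 hours and 54 minutes travel time → 01:49 UTC (Oct 11).
Ravensport is UTC+10:30, so local arrival = 01:49 + 10:30 = 12:19 on Oct 11.

12:19 on October 11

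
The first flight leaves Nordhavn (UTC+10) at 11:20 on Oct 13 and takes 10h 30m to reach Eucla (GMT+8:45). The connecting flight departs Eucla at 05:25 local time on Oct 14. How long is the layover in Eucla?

8 hours 50 minutes

Convert departure to UTC: 11:20 − 10:00 = 01:20 UTC on Oct 13.
Add 10 hours 30 minutes flight time → 11:50 UTC.
Eucla is UTC+8:45, so local arrival = 11:50 + 8:45 = 20:35 on Oct 13.
Layover = 05:25 − 20:35 (+1 day) = 8 hours 50 minutes.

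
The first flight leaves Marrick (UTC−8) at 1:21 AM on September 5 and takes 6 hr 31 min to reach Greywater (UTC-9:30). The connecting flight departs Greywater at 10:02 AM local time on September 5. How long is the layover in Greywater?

3 hours 40 minutes

Convert departure to UTC: 1:21 AM + 8:00 = 9:21 AM UTC on Sep 5.
Add 6 hours 31 minutes flight time → 3:52 PM UTC.
Greywater is UTC−9:30, so local arrival = 3:52 PM − 9:30 = 6:22 AM on Sep 5.
Layover = 10:02 AM − 6:22 AM = 3 hours 40 minutes.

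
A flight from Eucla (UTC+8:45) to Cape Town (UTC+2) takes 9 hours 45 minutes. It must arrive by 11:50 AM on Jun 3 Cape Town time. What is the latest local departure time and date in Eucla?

8:50 AM on June 3

Target arrival in UTC: 11:50 AM − 2:00 = 9:50 AM on Jun 3.
Subtract 9 hours 45 minutes → departure 12:05 AM UTC on Jun 3.
Eucla is UTC+8:45: 12:05 AM + 8:45 = 8:50 AM on Jun 3.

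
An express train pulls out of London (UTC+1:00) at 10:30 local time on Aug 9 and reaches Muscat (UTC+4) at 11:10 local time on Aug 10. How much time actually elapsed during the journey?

Muscat is 3:00 ahead of London.
Clock-face elapsed time (ignoring zones) is 24 hours 40 minutes.
Actual elapsed = 24 hours 40 minutes − 3:00 = 21 hours 40 minutes.

21 hours 40 minutes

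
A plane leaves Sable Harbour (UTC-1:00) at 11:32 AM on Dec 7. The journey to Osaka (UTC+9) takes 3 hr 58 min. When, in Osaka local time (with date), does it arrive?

Convert departure to UTC: 11:32 AM + 1:00 = 12:32 PM UTC on Dec 7.
Add 3 hours and 58 minutes travel time → 4:30 PM UTC.
Osaka is UTC+9:00, so local arrival = 4:30 PM + 9:00 = 1:30 AM on Dec 8.

1:30 AM on Dec 8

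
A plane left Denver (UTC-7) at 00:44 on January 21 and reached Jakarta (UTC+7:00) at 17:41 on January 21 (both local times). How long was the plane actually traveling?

2 hours 57 minutes

Jakarta is 14:00 ahead of Denver.
Clock-face elapsed time (ignoring zones) is 16 hours 57 minutes.
Actual elapsed = 16 hours 57 minutes − 14:00 = 2 hours 57 minutes.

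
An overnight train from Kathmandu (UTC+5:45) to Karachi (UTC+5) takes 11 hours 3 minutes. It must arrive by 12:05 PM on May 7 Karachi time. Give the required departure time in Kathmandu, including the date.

Target arrival in UTC: 12:05 PM − 5:00 = 7:05 AM on May 7.
Subtract 11 hours and 3 minutes → departure 8:02 PM UTC on May 6.
Kathmandu is UTC+5:45: 8:02 PM + 5:45 = 1:47 AM on May 7.

1:47 AM on May 7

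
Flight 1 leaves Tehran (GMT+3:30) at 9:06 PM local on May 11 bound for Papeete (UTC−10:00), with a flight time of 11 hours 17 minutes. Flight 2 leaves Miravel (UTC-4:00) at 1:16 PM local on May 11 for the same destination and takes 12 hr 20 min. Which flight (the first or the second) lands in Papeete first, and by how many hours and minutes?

the first, by 43 minutes

Flight 1 in UTC: 9:06 PM − 3:30 = 5:36 PM on May 11.
+11 hours 17 minutes → arrive 4:53 AM UTC on May 12.
Flight 2 in UTC: 1:16 PM + 4:00 = 5:16 PM on May 11.
+12 hours 20 minutes → arrive 5:36 AM UTC on May 12.
Flight 1 lands earlier by 43 minutes.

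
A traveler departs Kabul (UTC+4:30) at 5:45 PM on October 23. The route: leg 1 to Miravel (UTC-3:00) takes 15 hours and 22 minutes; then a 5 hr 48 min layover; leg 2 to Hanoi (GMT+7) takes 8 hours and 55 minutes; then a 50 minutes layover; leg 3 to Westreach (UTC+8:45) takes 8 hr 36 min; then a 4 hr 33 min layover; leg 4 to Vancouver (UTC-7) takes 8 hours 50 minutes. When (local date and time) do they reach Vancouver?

11:09 AM on October 25

Convert departure to UTC: 5:45 PM − 4:30 = 1:15 PM UTC on Oct 23.
Add 15 hours 22 minutes leg 1 → 4:37 AM UTC (Oct 24).
Add 5 hours 48 minutes layover in Miravel → 10:25 AM UTC.
Add 8 hours and 55 minutes leg 2 → 7:20 PM UTC.
Add 50 minutes layover in Hanoi → 8:10 PM UTC.
Add 8 hours 36 minutes leg 3 → 4:46 AM UTC (Oct 25).
Add 4 hours and 33 minutes layover in Westreach → 9:19 AM UTC.
Add 8 hours 50 minutes leg 4 → 6:09 PM UTC.
Vancouver is UTC−7:00, so local arrival = 6:09 PM − 7:00 = 11:09 AM on Oct 25.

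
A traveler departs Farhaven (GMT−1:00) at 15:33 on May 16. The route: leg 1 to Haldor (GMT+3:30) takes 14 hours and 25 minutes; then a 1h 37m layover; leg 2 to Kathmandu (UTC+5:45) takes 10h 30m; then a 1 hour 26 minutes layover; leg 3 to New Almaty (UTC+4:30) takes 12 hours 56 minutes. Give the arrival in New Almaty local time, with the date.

13:57 on May 18

Convert departure to UTC: 15:33 + 1:00 = 16:33 UTC on May 16.
Add 14 hours and 25 minutes leg 1 → 06:58 UTC (May 17).
Add 1 hour and 37 minutes layover in Haldor → 08:35 UTC.
Add 10 hours and 30 minutes leg 2 → 19:05 UTC.
Add 1 hour 26 minutes layover in Kathmandu → 20:31 UTC.
Add 12 hours and 56 minutes leg 3 → 09:27 UTC (May 18).
New Almaty is UTC+4:30, so local arrival = 09:27 + 4:30 = 13:57 on May 18.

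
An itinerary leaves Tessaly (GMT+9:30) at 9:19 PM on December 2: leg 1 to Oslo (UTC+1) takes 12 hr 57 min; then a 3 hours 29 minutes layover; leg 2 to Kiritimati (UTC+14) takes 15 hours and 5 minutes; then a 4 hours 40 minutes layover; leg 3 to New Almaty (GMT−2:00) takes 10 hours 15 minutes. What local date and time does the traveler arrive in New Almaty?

8:15 AM on Dec 4

Convert departure to UTC: 9:19 PM − 9:30 = 11:49 AM UTC on Dec 2.
Add 12 hours 57 minutes leg 1 → 12:46 AM UTC (Dec 3).
Add 3 hours 29 minutes layover in Oslo → 4:15 AM UTC.
Add 15 hours and 5 minutes leg 2 → 7:20 PM UTC.
Add 4 hours 40 minutes layover in Kiritimati → 12:00 AM UTC (Dec 4).
Add 10 hours and 15 minutes leg 3 → 10:15 AM UTC.
New Almaty is UTC−2:00, so local arrival = 10:15 AM − 2:00 = 8:15 AM on Dec 4.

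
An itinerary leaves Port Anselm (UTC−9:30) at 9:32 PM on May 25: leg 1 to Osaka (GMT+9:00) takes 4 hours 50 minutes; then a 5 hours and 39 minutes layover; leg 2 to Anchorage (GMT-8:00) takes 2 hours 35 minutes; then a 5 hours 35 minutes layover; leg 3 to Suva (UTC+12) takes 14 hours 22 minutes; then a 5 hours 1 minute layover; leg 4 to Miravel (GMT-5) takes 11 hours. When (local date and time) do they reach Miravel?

3:04 AM on May 28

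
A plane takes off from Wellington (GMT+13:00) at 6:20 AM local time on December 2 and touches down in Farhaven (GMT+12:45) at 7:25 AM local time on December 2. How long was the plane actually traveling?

1 hour 20 minutes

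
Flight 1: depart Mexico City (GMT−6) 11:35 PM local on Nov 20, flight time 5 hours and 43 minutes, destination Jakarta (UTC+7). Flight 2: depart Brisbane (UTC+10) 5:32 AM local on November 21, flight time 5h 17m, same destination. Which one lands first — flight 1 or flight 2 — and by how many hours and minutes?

the second, by 10 hours 29 minutes

Flight 1 in UTC: 11:35 PM + 6:00 = 5:35 AM on Nov 21.
+5 hours 43 minutes → arrive 11:18 AM UTC on Nov 21.
Flight 2 in UTC: 5:32 AM − 10:00 = 7:32 PM on Nov 20.
+5 hours and 17 minutes → arrive 12:49 AM UTC on Nov 21.
Flight 2 lands earlier by 10 hours 29 minutes.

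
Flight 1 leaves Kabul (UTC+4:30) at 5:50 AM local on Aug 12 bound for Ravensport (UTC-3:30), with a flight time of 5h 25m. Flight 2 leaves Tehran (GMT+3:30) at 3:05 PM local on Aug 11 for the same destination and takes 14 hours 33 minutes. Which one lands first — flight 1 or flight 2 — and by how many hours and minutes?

the second, by 4 hours 37 minutes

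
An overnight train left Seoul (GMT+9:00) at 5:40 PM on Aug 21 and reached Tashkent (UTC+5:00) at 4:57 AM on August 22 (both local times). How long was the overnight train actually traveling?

Tashkent is 4:00 behind Seoul.
Clock-face elapsed time (ignoring zones) is 11 hours 17 minutes.
Actual elapsed = 11 hours 17 minutes + 4:00 = 15 hours 17 minutes.

15 hours 17 minutes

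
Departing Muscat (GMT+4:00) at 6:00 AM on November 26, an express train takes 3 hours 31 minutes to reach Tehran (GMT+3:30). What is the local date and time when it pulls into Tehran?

9:01 AM on Nov 26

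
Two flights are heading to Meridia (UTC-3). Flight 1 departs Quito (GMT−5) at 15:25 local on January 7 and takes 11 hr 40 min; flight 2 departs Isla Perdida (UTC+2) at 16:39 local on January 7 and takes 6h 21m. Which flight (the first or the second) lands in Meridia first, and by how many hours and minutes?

the second, by 11 hours 5 minutes

Flight 1 in UTC: 15:25 + 5:00 = 20:25 on Jan 7.
+11 hours and 40 minutes → arrive 08:05 UTC on Jan 8.
Flight 2 in UTC: 16:39 − 2:00 = 14:39 on Jan 7.
+6 hours and 21 minutes → arrive 21:00 UTC on Jan 7.
Flight 2 lands earlier by 11 hours 5 minutes.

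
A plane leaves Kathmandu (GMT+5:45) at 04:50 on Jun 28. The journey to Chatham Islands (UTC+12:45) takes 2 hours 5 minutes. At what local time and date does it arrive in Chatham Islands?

Convert departure to UTC: 04:50 − 5:45 = 23:05 UTC on Jun 27.
Add 2 hours and 5 minutes travel time → 01:10 UTC (Jun 28).
Chatham Islands is UTC+12:45, so local arrival = 01:10 + 12:45 = 13:55 on Jun 28.

13:55 on June 28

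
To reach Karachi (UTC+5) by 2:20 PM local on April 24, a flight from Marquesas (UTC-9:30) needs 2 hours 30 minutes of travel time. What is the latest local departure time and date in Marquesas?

Target arrival in UTC: 2:20 PM − 5:00 = 9:20 AM on Apr 24.
Subtract 2 hours and 30 minutes → departure 6:50 AM UTC on Apr 24.
Marquesas is UTC−9:30: 6:50 AM − 9:30 = 9:20 PM on Apr 23.

9:20 PM on April 23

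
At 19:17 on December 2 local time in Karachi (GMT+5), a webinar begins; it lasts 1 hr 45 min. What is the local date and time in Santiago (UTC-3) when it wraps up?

13:02 on December 2

Convert start to UTC: 19:17 − 5:00 = 14:17 UTC on Dec 2.
Add 1 hour 45 minutes duration → 16:02 UTC.
Santiago is UTC−3:00, so local end time = 16:02 − 3:00 = 13:02 on Dec 2.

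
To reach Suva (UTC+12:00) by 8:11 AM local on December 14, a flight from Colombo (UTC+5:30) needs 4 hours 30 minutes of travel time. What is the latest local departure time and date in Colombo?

Target arrival in UTC: 8:11 AM − 12:00 = 8:11 PM on Dec 13.
Subtract 4 hours 30 minutes → departure 3:41 PM UTC on Dec 13.
Colombo is UTC+5:30: 3:41 PM + 5:30 = 9:11 PM on Dec 13.

9:11 PM on December 13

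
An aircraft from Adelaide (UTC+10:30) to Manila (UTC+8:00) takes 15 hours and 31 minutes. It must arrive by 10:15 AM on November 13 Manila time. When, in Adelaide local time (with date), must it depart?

9:14 PM on Nov 12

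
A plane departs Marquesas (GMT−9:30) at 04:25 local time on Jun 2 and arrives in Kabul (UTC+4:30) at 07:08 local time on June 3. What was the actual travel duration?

Departure in UTC: 04:25 + 9:30 = 13:55 on Jun 2.
Arrival in UTC: 07:08 − 4:30 = 02:38 on Jun 3.
Elapsed = 02:38 − 13:55 (+1 day) = 12 hours 43 minutes.

12 hours 43 minutes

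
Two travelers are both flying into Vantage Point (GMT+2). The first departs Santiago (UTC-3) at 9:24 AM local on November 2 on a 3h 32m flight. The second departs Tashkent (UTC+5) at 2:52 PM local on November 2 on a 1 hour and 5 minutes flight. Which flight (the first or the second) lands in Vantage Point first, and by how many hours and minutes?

the second, by 4 hours 59 minutes

Flight 1 in UTC: 9:24 AM + 3:00 = 12:24 PM on Nov 2.
+3 hours and 32 minutes → arrive 3:56 PM UTC on Nov 2.
Flight 2 in UTC: 2:52 PM − 5:00 = 9:52 AM on Nov 2.
+1 hour 5 minutes → arrive 10:57 AM UTC on Nov 2.
Flight 2 lands earlier by 4 hours 59 minutes.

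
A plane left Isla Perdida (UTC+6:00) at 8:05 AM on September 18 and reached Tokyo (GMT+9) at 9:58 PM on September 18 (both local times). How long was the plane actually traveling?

10 hours 53 minutes

Departure in UTC: 8:05 AM − 6:00 = 2:05 AM on Sep 18.
Arrival in UTC: 9:58 PM − 9:00 = 12:58 PM on Sep 18.
Elapsed = 12:58 PM − 2:05 AM = 10 hours 53 minutes.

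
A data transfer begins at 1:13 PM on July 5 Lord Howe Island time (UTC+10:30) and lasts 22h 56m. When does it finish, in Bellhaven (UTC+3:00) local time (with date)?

Convert start to UTC: 1:13 PM − 10:30 = 2:43 AM UTC on Jul 5.
Add 22 hours 56 minutes duration → 1:39 AM UTC (Jul 6).
Bellhaven is UTC+3:00, so local end time = 1:39 AM + 3:00 = 4:39 AM on Jul 6.

4:39 AM on Jul 6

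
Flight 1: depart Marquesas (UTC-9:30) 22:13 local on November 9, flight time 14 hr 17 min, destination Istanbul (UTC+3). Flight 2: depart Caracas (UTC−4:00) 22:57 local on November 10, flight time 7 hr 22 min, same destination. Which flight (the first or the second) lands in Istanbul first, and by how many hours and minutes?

the first, by 12 hours 19 minutes

Flight 1 in UTC: 22:13 + 9:30 = 07:43 on Nov 10.
+14 hours 17 minutes → arrive 22:00 UTC on Nov 10.
Flight 2 in UTC: 22:57 + 4:00 = 02:57 on Nov 11.
+7 hours 22 minutes → arrive 10:19 UTC on Nov 11.
Flight 1 lands earlier by 12 hours 19 minutes.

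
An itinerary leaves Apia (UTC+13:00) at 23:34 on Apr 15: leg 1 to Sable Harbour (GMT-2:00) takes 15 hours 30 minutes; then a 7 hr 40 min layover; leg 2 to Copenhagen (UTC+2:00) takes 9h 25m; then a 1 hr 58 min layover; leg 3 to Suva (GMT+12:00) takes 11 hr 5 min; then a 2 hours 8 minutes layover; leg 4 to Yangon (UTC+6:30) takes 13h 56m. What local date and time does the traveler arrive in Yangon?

Convert departure to UTC: 23:34 − 13:00 = 10:34 UTC on Apr 15.
Add 15 hours and 30 minutes leg 1 → 02:04 UTC (Apr 16).
Add 7 hours 40 minutes layover in Sable Harbour → 09:44 UTC.
Add 9 hours 25 minutes leg 2 → 19:09 UTC.
Add 1 hour and 58 minutes layover in Copenhagen → 21:07 UTC.
Add 11 hours and 5 minutes leg 3 → 08:12 UTC (Apr 17).
Add 2 hours and 8 minutes layover in Suva → 10:20 UTC.
Add 13 hours 56 minutes leg 4 → 00:16 UTC (Apr 18).
Yangon is UTC+6:30, so local arrival = 00:16 + 6:30 = 06:46 on Apr 18.

06:46 on Apr 18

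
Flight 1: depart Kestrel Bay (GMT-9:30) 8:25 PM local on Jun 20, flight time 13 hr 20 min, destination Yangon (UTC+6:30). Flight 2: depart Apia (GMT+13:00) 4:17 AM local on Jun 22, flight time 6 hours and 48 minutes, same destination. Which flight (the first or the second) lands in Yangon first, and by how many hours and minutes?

Flight 1 in UTC: 8:25 PM + 9:30 = 5:55 AM on Jun 21.
+13 hours 20 minutes → arrive 7:15 PM UTC on Jun 21.
Flight 2 in UTC: 4:17 AM − 13:00 = 3:17 PM on Jun 21.
+6 hours and 48 minutes → arrive 10:05 PM UTC on Jun 21.
Flight 1 lands earlier by 2 hours 50 minutes.

the first, by 2 hours 50 minutes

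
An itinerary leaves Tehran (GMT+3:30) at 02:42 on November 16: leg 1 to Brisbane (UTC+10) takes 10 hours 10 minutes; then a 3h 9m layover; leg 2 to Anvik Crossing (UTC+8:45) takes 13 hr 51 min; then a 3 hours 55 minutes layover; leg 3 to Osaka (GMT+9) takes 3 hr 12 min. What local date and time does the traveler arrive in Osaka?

18:29 on Nov 17

Convert departure to UTC: 02:42 − 3:30 = 23:12 UTC on Nov 15.
Add 10 hours and 10 minutes leg 1 → 09:22 UTC (Nov 16).
Add 3 hours 9 minutes layover in Brisbane → 12:31 UTC.
Add 13 hours and 51 minutes leg 2 → 02:22 UTC (Nov 17).
Add 3 hours and 55 minutes layover in Anvik Crossing → 06:17 UTC.
Add 3 hours and 12 minutes leg 3 → 09:29 UTC.
Osaka is UTC+9:00, so local arrival = 09:29 + 9:00 = 18:29 on Nov 17.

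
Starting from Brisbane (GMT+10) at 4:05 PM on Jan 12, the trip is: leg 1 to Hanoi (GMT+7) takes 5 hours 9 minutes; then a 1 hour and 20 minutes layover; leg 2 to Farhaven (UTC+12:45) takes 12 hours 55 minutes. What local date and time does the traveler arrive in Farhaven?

2:14 PM on January 13

Convert departure to UTC: 4:05 PM − 10:00 = 6:05 AM UTC on Jan 12.
Add 5 hours and 9 minutes leg 1 → 11:14 AM UTC.
Add 1 hour and 20 minutes layover in Hanoi → 12:34 PM UTC.
Add 12 hours and 55 minutes leg 2 → 1:29 AM UTC (Jan 13).
Farhaven is UTC+12:45, so local arrival = 1:29 AM + 12:45 = 2:14 PM on Jan 13.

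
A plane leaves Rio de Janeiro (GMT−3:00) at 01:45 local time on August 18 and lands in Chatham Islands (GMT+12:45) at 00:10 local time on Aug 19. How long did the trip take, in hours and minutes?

Chatham Islands is 15:45 ahead of Rio de Janeiro.
Clock-face elapsed time (ignoring zones) is 22 hours 25 minutes.
Actual elapsed = 22 hours 25 minutes − 15:45 = 6 hours 40 minutes.

6 hours 40 minutes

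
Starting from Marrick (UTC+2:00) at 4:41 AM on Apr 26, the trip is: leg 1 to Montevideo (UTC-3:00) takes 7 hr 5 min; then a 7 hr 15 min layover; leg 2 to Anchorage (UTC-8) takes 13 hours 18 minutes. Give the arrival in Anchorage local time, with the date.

10:19 PM on April 26

Convert departure to UTC: 4:41 AM − 2:00 = 2:41 AM UTC on Apr 26.
Add 7 hours and 5 minutes leg 1 → 9:46 AM UTC.
Add 7 hours 15 minutes layover in Montevideo → 5:01 PM UTC.
Add 13 hours and 18 minutes leg 2 → 6:19 AM UTC (Apr 27).
Anchorage is UTC−8:00, so local arrival = 6:19 AM − 8:00 = 10:19 PM on Apr 26.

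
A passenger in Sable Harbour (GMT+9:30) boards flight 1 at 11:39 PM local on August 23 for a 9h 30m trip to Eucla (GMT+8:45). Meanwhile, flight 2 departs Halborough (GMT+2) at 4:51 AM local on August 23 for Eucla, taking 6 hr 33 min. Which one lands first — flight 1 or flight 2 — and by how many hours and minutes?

the second, by 14 hours 15 minutes

Flight 1 in UTC: 11:39 PM − 9:30 = 2:09 PM on Aug 23.
+9 hours and 30 minutes → arrive 11:39 PM UTC on Aug 23.
Flight 2 in UTC: 4:51 AM − 2:00 = 2:51 AM on Aug 23.
+6 hours and 33 minutes → arrive 9:24 AM UTC on Aug 23.
Flight 2 lands earlier by 14 hours 15 minutes.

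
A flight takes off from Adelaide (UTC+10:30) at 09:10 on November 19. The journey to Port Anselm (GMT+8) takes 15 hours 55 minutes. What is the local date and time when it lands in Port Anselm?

Port Anselm is 2:30 behind Adelaide.
After 15 hours 55 minutes it is 01:05 (Nov 20) in Adelaide.
Shift by the zone difference: 01:05 − 2:30 = 22:35 on Nov 19 in Port Anselm.

22:35 on November 19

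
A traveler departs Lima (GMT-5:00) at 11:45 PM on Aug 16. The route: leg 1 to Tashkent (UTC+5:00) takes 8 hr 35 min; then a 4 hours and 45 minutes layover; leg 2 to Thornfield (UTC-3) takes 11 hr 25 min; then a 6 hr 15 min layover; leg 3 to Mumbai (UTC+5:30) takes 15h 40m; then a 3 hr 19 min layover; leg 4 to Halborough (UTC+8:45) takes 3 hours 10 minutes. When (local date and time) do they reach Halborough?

6:39 PM on Aug 19

Convert departure to UTC: 11:45 PM + 5:00 = 4:45 AM UTC on Aug 17.
Add 8 hours and 35 minutes leg 1 → 1:20 PM UTC.
Add 4 hours 45 minutes layover in Tashkent → 6:05 PM UTC.
Add 11 hours and 25 minutes leg 2 → 5:30 AM UTC (Aug 18).
Add 6 hours 15 minutes layover in Thornfield → 11:45 AM UTC.
Add 15 hours 40 minutes leg 3 → 3:25 AM UTC (Aug 19).
Add 3 hours 19 minutes layover in Mumbai → 6:44 AM UTC.
Add 3 hours 10 minutes leg 4 → 9:54 AM UTC.
Halborough is UTC+8:45, so local arrival = 9:54 AM + 8:45 = 6:39 PM on Aug 19.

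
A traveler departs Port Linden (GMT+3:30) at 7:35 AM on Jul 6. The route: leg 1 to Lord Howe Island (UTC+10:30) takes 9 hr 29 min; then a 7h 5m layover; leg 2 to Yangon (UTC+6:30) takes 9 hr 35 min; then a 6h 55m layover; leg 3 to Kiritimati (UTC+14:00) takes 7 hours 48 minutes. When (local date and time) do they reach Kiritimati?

10:57 AM on Jul 8

Convert departure to UTC: 7:35 AM − 3:30 = 4:05 AM UTC on Jul 6.
Add 9 hours 29 minutes leg 1 → 1:34 PM UTC.
Add 7 hours and 5 minutes layover in Lord Howe Island → 8:39 PM UTC.
Add 9 hours and 35 minutes leg 2 → 6:14 AM UTC (Jul 7).
Add 6 hours and 55 minutes layover in Yangon → 1:09 PM UTC.
Add 7 hours 48 minutes leg 3 → 8:57 PM UTC.
Kiritimati is UTC+14:00, so local arrival = 8:57 PM + 14:00 = 10:57 AM on Jul 8.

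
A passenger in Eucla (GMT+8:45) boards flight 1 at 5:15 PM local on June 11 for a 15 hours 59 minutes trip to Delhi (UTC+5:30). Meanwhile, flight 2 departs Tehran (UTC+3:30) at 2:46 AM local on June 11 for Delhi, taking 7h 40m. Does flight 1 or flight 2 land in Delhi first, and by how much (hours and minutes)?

the second, by 17 hours 33 minutes

Flight 1 in UTC: 5:15 PM − 8:45 = 8:30 AM on Jun 11.
+15 hours 59 minutes → arrive 12:29 AM UTC on Jun 12.
Flight 2 in UTC: 2:46 AM − 3:30 = 11:16 PM on Jun 10.
+7 hours and 40 minutes → arrive 6:56 AM UTC on Jun 11.
Flight 2 lands earlier by 17 hours 33 minutes.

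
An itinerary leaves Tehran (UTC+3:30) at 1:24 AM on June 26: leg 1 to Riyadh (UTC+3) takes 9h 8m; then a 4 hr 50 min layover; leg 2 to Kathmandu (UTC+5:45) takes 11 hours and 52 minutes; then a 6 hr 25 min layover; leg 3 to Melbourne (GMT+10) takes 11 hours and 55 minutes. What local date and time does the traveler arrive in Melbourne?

Convert departure to UTC: 1:24 AM − 3:30 = 9:54 PM UTC on Jun 25.
Add 9 hours and 8 minutes leg 1 → 7:02 AM UTC (Jun 26).
Add 4 hours 50 minutes layover in Riyadh → 11:52 AM UTC.
Add 11 hours and 52 minutes leg 2 → 11:44 PM UTC.
Add 6 hours 25 minutes layover in Kathmandu → 6:09 AM UTC (Jun 27).
Add 11 hours 55 minutes leg 3 → 6:04 PM UTC.
Melbourne is UTC+10:00, so local arrival = 6:04 PM + 10:00 = 4:04 AM on Jun 28.

4:04 AM on June 28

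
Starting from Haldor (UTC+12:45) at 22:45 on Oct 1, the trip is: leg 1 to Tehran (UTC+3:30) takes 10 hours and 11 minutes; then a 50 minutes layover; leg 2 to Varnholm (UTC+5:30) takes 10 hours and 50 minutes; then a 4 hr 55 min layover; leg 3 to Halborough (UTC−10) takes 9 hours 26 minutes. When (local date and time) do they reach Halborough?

12:12 on Oct 2

Convert departure to UTC: 22:45 − 12:45 = 10:00 UTC on Oct 1.
Add 10 hours 11 minutes leg 1 → 20:11 UTC.
Add 50 minutes layover in Tehran → 21:01 UTC.
Add 10 hours and 50 minutes leg 2 → 07:51 UTC (Oct 2).
Add 4 hours and 55 minutes layover in Varnholm → 12:46 UTC.
Add 9 hours 26 minutes leg 3 → 22:12 UTC.
Halborough is UTC−10:00, so local arrival = 22:12 − 10:00 = 12:12 on Oct 2.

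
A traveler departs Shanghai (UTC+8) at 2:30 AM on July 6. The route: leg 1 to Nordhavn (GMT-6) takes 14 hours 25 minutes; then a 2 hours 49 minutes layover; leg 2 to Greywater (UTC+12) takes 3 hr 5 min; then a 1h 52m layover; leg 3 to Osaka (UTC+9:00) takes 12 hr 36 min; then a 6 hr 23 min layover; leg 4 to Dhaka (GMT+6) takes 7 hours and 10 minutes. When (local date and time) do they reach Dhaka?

Convert departure to UTC: 2:30 AM − 8:00 = 6:30 PM UTC on Jul 5.
Add 14 hours and 25 minutes leg 1 → 8:55 AM UTC (Jul 6).
Add 2 hours and 49 minutes layover in Nordhavn → 11:44 AM UTC.
Add 3 hours 5 minutes leg 2 → 2:49 PM UTC.
Add 1 hour 52 minutes layover in Greywater → 4:41 PM UTC.
Add 12 hours 36 minutes leg 3 → 5:17 AM UTC (Jul 7).
Add 6 hours 23 minutes layover in Osaka → 11:40 AM UTC.
Add 7 hours and 10 minutes leg 4 → 6:50 PM UTC.
Dhaka is UTC+6:00, so local arrival = 6:50 PM + 6:00 = 12:50 AM on Jul 8.

12:50 AM on July 8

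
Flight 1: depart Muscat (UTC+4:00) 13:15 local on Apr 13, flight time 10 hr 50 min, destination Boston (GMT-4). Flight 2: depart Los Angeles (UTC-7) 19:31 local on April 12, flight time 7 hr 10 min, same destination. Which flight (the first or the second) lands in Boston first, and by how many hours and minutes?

Flight 1 in UTC: 13:15 − 4:00 = 09:15 on Apr 13.
+10 hours and 50 minutes → arrive 20:05 UTC on Apr 13.
Flight 2 in UTC: 19:31 + 7:00 = 02:31 on Apr 13.
+7 hours 10 minutes → arrive 09:41 UTC on Apr 13.
Flight 2 lands earlier by 10 hours 24 minutes.

the second, by 10 hours 24 minutes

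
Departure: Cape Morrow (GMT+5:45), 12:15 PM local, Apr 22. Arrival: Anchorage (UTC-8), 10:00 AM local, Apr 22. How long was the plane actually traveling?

Anchorage is 13:45 behind Cape Morrow.
Clock-face elapsed time (ignoring zones) is −2 hours 15 minutes.
Actual elapsed = −2 hours 15 minutes + 13:45 = 11 hours 30 minutes.

11 hours 30 minutes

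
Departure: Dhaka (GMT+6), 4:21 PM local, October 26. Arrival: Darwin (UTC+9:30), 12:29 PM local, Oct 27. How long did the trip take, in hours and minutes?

Departure in UTC: 4:21 PM − 6:00 = 10:21 AM on Oct 26.
Arrival in UTC: 12:29 PM − 9:30 = 2:59 AM on Oct 27.
Elapsed = 2:59 AM − 10:21 AM (+1 day) = 16 hours 38 minutes.

16 hours 38 minutes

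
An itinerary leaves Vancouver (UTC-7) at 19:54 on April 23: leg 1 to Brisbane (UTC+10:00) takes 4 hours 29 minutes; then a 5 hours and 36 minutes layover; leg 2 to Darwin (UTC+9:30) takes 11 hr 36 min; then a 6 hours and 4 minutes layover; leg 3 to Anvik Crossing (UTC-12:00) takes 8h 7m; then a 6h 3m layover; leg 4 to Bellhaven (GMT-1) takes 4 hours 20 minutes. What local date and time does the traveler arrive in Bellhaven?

00:09 on April 26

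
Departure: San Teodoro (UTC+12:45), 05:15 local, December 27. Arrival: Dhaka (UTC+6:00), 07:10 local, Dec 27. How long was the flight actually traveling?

8 hours 40 minutes

Dhaka is 6:45 behind San Teodoro.
Clock-face elapsed time (ignoring zones) is 1 hour 55 minutes.
Actual elapsed = 1 hour 55 minutes + 6:45 = 8 hours 40 minutes.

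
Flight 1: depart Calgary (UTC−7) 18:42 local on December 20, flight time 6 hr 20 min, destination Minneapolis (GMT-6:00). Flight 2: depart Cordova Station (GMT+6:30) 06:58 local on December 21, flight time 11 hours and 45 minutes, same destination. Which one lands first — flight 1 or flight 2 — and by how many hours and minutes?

Flight 1 in UTC: 18:42 + 7:00 = 01:42 on Dec 21.
+6 hours and 20 minutes → arrive 08:02 UTC on Dec 21.
Flight 2 in UTC: 06:58 − 6:30 = 00:28 on Dec 21.
+11 hours and 45 minutes → arrive 12:13 UTC on Dec 21.
Flight 1 lands earlier by 4 hours 11 minutes.

the first, by 4 hours 11 minutes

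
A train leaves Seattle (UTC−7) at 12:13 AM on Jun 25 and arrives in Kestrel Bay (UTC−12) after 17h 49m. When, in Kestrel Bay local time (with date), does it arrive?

1:02 PM on June 25

Kestrel Bay is 5:00 behind Seattle.
After 17 hours 49 minutes it is 6:02 PM in Seattle.
Shift by the zone difference: 6:02 PM − 5:00 = 1:02 PM on Jun 25 in Kestrel Bay.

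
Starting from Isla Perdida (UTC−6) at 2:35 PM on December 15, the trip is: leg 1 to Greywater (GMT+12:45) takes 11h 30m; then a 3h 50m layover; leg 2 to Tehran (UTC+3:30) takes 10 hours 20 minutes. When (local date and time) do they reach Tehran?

1:45 AM on December 17

Convert departure to UTC: 2:35 PM + 6:00 = 8:35 PM UTC on Dec 15.
Add 11 hours 30 minutes leg 1 → 8:05 AM UTC (Dec 16).
Add 3 hours 50 minutes layover in Greywater → 11:55 AM UTC.
Add 10 hours 20 minutes leg 2 → 10:15 PM UTC.
Tehran is UTC+3:30, so local arrival = 10:15 PM + 3:30 = 1:45 AM on Dec 17.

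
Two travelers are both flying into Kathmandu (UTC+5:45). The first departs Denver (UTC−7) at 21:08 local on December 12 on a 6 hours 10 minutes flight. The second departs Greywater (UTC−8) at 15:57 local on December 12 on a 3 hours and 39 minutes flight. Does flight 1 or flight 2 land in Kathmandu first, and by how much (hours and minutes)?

Flight 1 in UTC: 21:08 + 7:00 = 04:08 on Dec 13.
+6 hours and 10 minutes → arrive 10:18 UTC on Dec 13.
Flight 2 in UTC: 15:57 + 8:00 = 23:57 on Dec 12.
+3 hours and 39 minutes → arrive 03:36 UTC on Dec 13.
Flight 2 lands earlier by 6 hours 42 minutes.

the second, by 6 hours 42 minutes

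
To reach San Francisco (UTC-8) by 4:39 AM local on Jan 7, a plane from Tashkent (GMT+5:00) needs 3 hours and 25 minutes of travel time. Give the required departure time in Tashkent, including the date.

2:14 PM on January 7

Target arrival in UTC: 4:39 AM + 8:00 = 12:39 PM on Jan 7.
Subtract 3 hours and 25 minutes → departure 9:14 AM UTC on Jan 7.
Tashkent is UTC+5:00: 9:14 AM + 5:00 = 2:14 PM on Jan 7.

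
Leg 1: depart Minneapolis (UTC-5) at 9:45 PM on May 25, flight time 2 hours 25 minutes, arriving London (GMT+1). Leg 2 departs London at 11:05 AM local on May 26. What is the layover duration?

Convert departure to UTC: 9:45 PM + 5:00 = 2:45 AM UTC on May 26.
Add 2 hours 25 minutes flight time → 5:10 AM UTC.
London is UTC+1:00, so local arrival = 5:10 AM + 1:00 = 6:10 AM on May 26.
Layover = 11:05 AM − 6:10 AM = 4 hours 55 minutes.

4 hours 55 minutes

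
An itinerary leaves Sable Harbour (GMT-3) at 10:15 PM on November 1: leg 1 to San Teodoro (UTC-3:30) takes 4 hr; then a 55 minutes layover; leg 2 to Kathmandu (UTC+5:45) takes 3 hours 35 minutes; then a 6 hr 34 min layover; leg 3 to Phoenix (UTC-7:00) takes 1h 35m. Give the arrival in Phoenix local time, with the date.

Convert departure to UTC: 10:15 PM + 3:00 = 1:15 AM UTC on Nov 2.
Add 4 hours leg 1 → 5:15 AM UTC.
Add 55 minutes layover in San Teodoro → 6:10 AM UTC.
Add 3 hours and 35 minutes leg 2 → 9:45 AM UTC.
Add 6 hours 34 minutes layover in Kathmandu → 4:19 PM UTC.
Add 1 hour 35 minutes leg 3 → 5:54 PM UTC.
Phoenix is UTC−7:00, so local arrival = 5:54 PM − 7:00 = 10:54 AM on Nov 2.

10:54 AM on November 2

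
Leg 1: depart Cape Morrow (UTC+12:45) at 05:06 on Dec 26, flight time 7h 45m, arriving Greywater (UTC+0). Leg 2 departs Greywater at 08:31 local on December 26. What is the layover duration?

Convert departure to UTC: 05:06 − 12:45 = 16:21 UTC on Dec 25.
Add 7 hours and 45 minutes flight time → 00:06 UTC (Dec 26).
Greywater is UTC+0, so local arrival is the same: 00:06 on Dec 26.
Layover = 08:31 − 00:06 = 8 hours 25 minutes.

8 hours 25 minutes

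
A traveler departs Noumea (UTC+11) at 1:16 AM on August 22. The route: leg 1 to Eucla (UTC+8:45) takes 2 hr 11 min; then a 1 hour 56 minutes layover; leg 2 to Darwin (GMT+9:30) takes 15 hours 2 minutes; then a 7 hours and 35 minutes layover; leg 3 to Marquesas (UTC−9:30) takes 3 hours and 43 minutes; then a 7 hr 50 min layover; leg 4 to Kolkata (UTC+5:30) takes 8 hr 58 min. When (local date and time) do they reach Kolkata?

7:01 PM on Aug 23

Convert departure to UTC: 1:16 AM − 11:00 = 2:16 PM UTC on Aug 21.
Add 2 hours and 11 minutes leg 1 → 4:27 PM UTC.
Add 1 hour 56 minutes layover in Eucla → 6:23 PM UTC.
Add 15 hours 2 minutes leg 2 → 9:25 AM UTC (Aug 22).
Add 7 hours and 35 minutes layover in Darwin → 5:00 PM UTC.
Add 3 hours 43 minutes leg 3 → 8:43 PM UTC.
Add 7 hours 50 minutes layover in Marquesas → 4:33 AM UTC (Aug 23).
Add 8 hours and 58 minutes leg 4 → 1:31 PM UTC.
Kolkata is UTC+5:30, so local arrival = 1:31 PM + 5:30 = 7:01 PM on Aug 23.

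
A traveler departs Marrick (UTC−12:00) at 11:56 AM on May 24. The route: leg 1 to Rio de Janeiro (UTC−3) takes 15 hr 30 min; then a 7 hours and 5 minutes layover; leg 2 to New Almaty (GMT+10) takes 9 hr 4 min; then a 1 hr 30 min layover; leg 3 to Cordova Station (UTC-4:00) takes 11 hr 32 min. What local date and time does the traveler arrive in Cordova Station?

4:37 PM on May 26

Convert departure to UTC: 11:56 AM + 12:00 = 11:56 PM UTC on May 24.
Add 15 hours 30 minutes leg 1 → 3:26 PM UTC (May 25).
Add 7 hours 5 minutes layover in Rio de Janeiro → 10:31 PM UTC.
Add 9 hours 4 minutes leg 2 → 7:35 AM UTC (May 26).
Add 1 hour and 30 minutes layover in New Almaty → 9:05 AM UTC.
Add 11 hours and 32 minutes leg 3 → 8:37 PM UTC.
Cordova Station is UTC−4:00, so local arrival = 8:37 PM − 4:00 = 4:37 PM on May 26.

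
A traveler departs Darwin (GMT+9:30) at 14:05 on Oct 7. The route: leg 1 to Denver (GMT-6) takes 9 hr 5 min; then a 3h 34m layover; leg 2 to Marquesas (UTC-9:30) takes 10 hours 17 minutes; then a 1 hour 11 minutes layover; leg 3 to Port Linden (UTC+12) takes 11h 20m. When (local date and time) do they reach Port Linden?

Convert departure to UTC: 14:05 − 9:30 = 04:35 UTC on Oct 7.
Add 9 hours 5 minutes leg 1 → 13:40 UTC.
Add 3 hours and 34 minutes layover in Denver → 17:14 UTC.
Add 10 hours and 17 minutes leg 2 → 03:31 UTC (Oct 8).
Add 1 hour 11 minutes layover in Marquesas → 04:42 UTC.
Add 11 hours and 20 minutes leg 3 → 16:02 UTC.
Port Linden is UTC+12:00, so local arrival = 16:02 + 12:00 = 04:02 on Oct 9.

04:02 on October 9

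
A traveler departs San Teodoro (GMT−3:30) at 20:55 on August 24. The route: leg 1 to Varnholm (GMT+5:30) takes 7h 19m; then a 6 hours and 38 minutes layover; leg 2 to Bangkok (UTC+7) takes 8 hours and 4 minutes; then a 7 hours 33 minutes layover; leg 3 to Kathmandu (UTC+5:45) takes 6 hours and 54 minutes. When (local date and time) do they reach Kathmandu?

18:38 on August 26

Convert departure to UTC: 20:55 + 3:30 = 00:25 UTC on Aug 25.
Add 7 hours 19 minutes leg 1 → 07:44 UTC.
Add 6 hours 38 minutes layover in Varnholm → 14:22 UTC.
Add 8 hours 4 minutes leg 2 → 22:26 UTC.
Add 7 hours and 33 minutes layover in Bangkok → 05:59 UTC (Aug 26).
Add 6 hours 54 minutes leg 3 → 12:53 UTC.
Kathmandu is UTC+5:45, so local arrival = 12:53 + 5:45 = 18:38 on Aug 26.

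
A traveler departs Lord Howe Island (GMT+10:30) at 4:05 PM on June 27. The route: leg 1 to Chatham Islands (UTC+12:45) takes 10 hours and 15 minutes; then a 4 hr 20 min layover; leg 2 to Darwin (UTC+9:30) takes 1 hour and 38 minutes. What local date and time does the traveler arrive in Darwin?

7:18 AM on June 28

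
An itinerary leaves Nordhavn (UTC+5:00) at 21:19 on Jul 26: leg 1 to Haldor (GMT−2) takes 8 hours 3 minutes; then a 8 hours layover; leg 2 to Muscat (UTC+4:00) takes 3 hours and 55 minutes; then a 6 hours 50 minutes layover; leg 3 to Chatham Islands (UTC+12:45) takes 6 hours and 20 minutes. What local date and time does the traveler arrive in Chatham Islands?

14:12 on July 28

Convert departure to UTC: 21:19 − 5:00 = 16:19 UTC on Jul 26.
Add 8 hours and 3 minutes leg 1 → 00:22 UTC (Jul 27).
Add 8 hours layover in Haldor → 08:22 UTC.
Add 3 hours 55 minutes leg 2 → 12:17 UTC.
Add 6 hours 50 minutes layover in Muscat → 19:07 UTC.
Add 6 hours and 20 minutes leg 3 → 01:27 UTC (Jul 28).
Chatham Islands is UTC+12:45, so local arrival = 01:27 + 12:45 = 14:12 on Jul 28.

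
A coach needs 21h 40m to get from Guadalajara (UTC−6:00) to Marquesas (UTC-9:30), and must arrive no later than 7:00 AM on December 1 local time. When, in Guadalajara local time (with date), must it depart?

12:50 PM on November 30

Target arrival in UTC: 7:00 AM + 9:30 = 4:30 PM on Dec 1.
Subtract 21 hours and 40 minutes → departure 6:50 PM UTC on Nov 30.
Guadalajara is UTC−6:00: 6:50 PM − 6:00 = 12:50 PM on Nov 30.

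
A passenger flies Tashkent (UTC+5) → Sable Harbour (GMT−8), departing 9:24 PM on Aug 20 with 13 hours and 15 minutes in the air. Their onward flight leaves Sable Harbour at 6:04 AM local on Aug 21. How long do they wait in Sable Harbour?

8 hours 25 minutes

Convert departure to UTC: 9:24 PM − 5:00 = 4:24 PM UTC on Aug 20.
Add 13 hours and 15 minutes flight time → 5:39 AM UTC (Aug 21).
Sable Harbour is UTC−8:00, so local arrival = 5:39 AM − 8:00 = 9:39 PM on Aug 20.
Layover = 6:04 AM − 9:39 PM (+1 day) = 8 hours 25 minutes.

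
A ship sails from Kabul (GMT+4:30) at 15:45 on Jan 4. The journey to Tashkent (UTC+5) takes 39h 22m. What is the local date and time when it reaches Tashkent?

07:37 on January 6

Convert departure to UTC: 15:45 − 4:30 = 11:15 UTC on Jan 4.
Add 39 hours and 22 minutes travel time → 02:37 UTC (Jan 6).
Tashkent is UTC+5:00, so local arrival = 02:37 + 5:00 = 07:37 on Jan 6.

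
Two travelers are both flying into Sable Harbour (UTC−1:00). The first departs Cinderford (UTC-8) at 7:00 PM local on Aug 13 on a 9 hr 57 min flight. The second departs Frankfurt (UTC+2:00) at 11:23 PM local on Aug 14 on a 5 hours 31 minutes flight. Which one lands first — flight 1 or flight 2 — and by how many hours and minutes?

the first, by 13 hours 57 minutes

Flight 1 in UTC: 7:00 PM + 8:00 = 3:00 AM on Aug 14.
+9 hours and 57 minutes → arrive 12:57 PM UTC on Aug 14.
Flight 2 in UTC: 11:23 PM − 2:00 = 9:23 PM on Aug 14.
+5 hours and 31 minutes → arrive 2:54 AM UTC on Aug 15.
Flight 1 lands earlier by 13 hours 57 minutes.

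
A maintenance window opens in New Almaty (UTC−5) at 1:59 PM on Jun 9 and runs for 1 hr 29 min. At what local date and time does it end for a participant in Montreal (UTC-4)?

4:28 PM on Jun 9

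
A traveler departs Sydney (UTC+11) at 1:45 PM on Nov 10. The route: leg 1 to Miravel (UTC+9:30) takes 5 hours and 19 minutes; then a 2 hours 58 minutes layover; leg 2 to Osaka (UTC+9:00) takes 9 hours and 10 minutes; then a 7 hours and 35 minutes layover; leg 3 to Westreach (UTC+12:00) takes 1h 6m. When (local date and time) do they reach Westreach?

4:53 PM on November 11

Convert departure to UTC: 1:45 PM − 11:00 = 2:45 AM UTC on Nov 10.
Add 5 hours 19 minutes leg 1 → 8:04 AM UTC.
Add 2 hours and 58 minutes layover in Miravel → 11:02 AM UTC.
Add 9 hours 10 minutes leg 2 → 8:12 PM UTC.
Add 7 hours 35 minutes layover in Osaka → 3:47 AM UTC (Nov 11).
Add 1 hour 6 minutes leg 3 → 4:53 AM UTC.
Westreach is UTC+12:00, so local arrival = 4:53 AM + 12:00 = 4:53 PM on Nov 11.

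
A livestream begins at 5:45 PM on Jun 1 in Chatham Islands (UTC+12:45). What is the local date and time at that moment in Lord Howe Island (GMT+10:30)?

In UTC: 5:45 PM − 12:45 = 5:00 AM on Jun 1.
Lord Howe Island is UTC+10:30: 5:00 AM + 10:30 = 3:30 PM on Jun 1.

3:30 PM on June 1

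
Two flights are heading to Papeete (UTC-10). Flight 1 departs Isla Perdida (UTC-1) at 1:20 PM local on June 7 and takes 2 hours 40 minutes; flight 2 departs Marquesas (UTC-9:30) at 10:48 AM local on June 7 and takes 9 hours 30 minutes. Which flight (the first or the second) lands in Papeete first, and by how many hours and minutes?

the first, by 12 hours 48 minutes

Flight 1 in UTC: 1:20 PM + 1:00 = 2:20 PM on Jun 7.
+2 hours 40 minutes → arrive 5:00 PM UTC on Jun 7.
Flight 2 in UTC: 10:48 AM + 9:30 = 8:18 PM on Jun 7.
+9 hours and 30 minutes → arrive 5:48 AM UTC on Jun 8.
Flight 1 lands earlier by 12 hours 48 minutes.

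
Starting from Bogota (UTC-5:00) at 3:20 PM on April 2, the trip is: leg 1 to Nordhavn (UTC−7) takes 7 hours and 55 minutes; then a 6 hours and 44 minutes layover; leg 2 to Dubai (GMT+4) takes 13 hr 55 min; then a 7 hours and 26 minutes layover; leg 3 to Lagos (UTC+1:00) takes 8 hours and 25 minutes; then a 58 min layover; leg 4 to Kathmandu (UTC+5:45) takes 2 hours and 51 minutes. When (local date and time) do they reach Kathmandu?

2:19 AM on April 5

Convert departure to UTC: 3:20 PM + 5:00 = 8:20 PM UTC on Apr 2.
Add 7 hours and 55 minutes leg 1 → 4:15 AM UTC (Apr 3).
Add 6 hours 44 minutes layover in Nordhavn → 10:59 AM UTC.
Add 13 hours 55 minutes leg 2 → 12:54 AM UTC (Apr 4).
Add 7 hours 26 minutes layover in Dubai → 8:20 AM UTC.
Add 8 hours and 25 minutes leg 3 → 4:45 PM UTC.
Add 58 minutes layover in Lagos → 5:43 PM UTC.
Add 2 hours 51 minutes leg 4 → 8:34 PM UTC.
Kathmandu is UTC+5:45, so local arrival = 8:34 PM + 5:45 = 2:19 AM on Apr 5.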